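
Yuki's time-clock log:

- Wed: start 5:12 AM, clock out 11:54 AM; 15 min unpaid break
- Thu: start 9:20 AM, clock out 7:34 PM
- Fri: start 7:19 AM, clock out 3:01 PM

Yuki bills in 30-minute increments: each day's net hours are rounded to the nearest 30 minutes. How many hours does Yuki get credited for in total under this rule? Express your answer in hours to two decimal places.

24.00 hours

Wed: 5:12 AM–11:54 AM = 6 h 42 min − 15 min = 6 h 27 min → rounds to 6 h 30 min
Thu: 9:20 AM–7:34 PM = 10 h 14 min → rounds to 10 h 0 min
Fri: 7:19 AM–3:01 PM = 7 h 42 min → rounds to 7 h 30 min
Total credited: 24 h 0 min.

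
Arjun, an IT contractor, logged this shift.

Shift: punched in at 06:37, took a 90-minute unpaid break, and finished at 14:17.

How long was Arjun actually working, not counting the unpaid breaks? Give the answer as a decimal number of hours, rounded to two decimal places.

Shift: 06:37–14:17 = 7 h 40 min; less 90 min break → 6 h 10 min

6.17 hours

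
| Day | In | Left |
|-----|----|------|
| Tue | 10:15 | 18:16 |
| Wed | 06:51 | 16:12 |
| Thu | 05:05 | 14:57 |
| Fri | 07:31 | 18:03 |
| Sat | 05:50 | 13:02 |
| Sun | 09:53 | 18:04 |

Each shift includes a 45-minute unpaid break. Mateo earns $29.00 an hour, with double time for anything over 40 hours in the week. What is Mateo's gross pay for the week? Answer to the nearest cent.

Tue: 10:15–18:16 = 8 h 1 min; less 45 min break → 7 h 16 min
Wed: 06:51–16:12 = 9 h 21 min; less 45 min break → 8 h 36 min
Thu: 05:05–14:57 = 9 h 52 min; less 45 min break → 9 h 7 min
Fri: 07:31–18:03 = 10 h 32 min; less 45 min break → 9 h 47 min
Sat: 05:50–13:02 = 7 h 12 min; less 45 min break → 6 h 27 min
Sun: 09:53–18:04 = 8 h 11 min; less 45 min break → 7 h 26 min
Total worked: 48 h 39 min = 2919 min.
Regular 40 h 0 min = 2400 min at $29.00/h; overtime 8 h 39 min = 519 min at $58.00/h.
Pay = (2400 × $29.00 + 519 × $58.00) ÷ 60 = $1661.70.

$1661.70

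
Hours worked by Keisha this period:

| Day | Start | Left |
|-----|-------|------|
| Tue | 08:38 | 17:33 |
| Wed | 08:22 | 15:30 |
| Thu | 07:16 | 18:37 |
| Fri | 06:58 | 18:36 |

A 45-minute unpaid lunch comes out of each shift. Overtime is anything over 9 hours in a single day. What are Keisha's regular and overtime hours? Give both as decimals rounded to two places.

Tue: 08:38–17:33 = 8 h 55 min; less 45 min break → 8 h 10 min
Wed: 08:22–15:30 = 7 h 8 min; less 45 min break → 6 h 23 min
Thu: 07:16–18:37 = 11 h 21 min; less 45 min break → 10 h 36 min
Fri: 06:58–18:36 = 11 h 38 min; less 45 min break → 10 h 53 min
Tue reg 8 h 10 min / OT 0 h 0 min; Wed reg 6 h 23 min / OT 0 h 0 min; Thu reg 9 h 0 min / OT 1 h 36 min; Fri reg 9 h 0 min / OT 1 h 53 min.
Totals: regular 32 h 33 min, overtime 3 h 29 min.

Regular 32.55 hours, overtime 3.48 hours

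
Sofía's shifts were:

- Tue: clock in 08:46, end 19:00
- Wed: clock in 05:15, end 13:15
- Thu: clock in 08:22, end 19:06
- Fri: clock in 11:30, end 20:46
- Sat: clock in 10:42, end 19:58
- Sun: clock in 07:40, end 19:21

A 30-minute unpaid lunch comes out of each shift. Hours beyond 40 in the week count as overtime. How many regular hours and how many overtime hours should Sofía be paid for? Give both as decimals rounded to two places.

Regular 40.00 hours, overtime 16.18 hours

Tue: 08:46–19:00 = 10 h 14 min; less 30 min break → 9 h 44 min
Wed: 05:15–13:15 = 8 h 0 min; less 30 min break → 7 h 30 min
Thu: 08:22–19:06 = 10 h 44 min; less 30 min break → 10 h 14 min
Fri: 11:30–20:46 = 9 h 16 min; less 30 min break → 8 h 46 min
Sat: 10:42–19:58 = 9 h 16 min; less 30 min break → 8 h 46 min
Sun: 07:40–19:21 = 11 h 41 min; less 30 min break → 11 h 11 min
Total worked: 56 h 11 min = 56.18 h.
Threshold 40 h → overtime 16 h 11 min, regular 40 h 0 min.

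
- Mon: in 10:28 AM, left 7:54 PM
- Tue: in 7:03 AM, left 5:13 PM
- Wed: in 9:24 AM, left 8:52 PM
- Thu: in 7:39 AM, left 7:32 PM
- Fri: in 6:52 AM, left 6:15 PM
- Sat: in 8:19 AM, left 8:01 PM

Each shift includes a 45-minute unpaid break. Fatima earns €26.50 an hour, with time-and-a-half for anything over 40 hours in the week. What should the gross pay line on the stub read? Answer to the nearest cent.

Mon: 10:28 AM–7:54 PM = 9 h 26 min; less 45 min break → 8 h 41 min
Tue: 7:03 AM–5:13 PM = 10 h 10 min; less 45 min break → 9 h 25 min
Wed: 9:24 AM–8:52 PM = 11 h 28 min; less 45 min break → 10 h 43 min
Thu: 7:39 AM–7:32 PM = 11 h 53 min; less 45 min break → 11 h 8 min
Fri: 6:52 AM–6:15 PM = 11 h 23 min; less 45 min break → 10 h 38 min
Sat: 8:19 AM–8:01 PM = 11 h 42 min; less 45 min break → 10 h 57 min
Total worked: 61 h 32 min = 3692 min.
Regular 40 h 0 min = 2400 min at €26.50/h; overtime 21 h 32 min = 1292 min at €39.75/h.
Pay = (2400 × €26.50 + 1292 × €39.75) ÷ 60 = €1915.95.

€1915.95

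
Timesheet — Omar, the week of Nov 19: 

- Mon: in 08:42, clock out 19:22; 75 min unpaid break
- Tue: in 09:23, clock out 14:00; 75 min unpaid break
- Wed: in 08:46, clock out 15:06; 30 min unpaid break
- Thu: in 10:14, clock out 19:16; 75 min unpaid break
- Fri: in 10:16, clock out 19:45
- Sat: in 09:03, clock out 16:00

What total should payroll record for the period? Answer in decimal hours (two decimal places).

42.83 hours

Mon: 08:42–19:22 = 10 h 40 min; less 75 min break → 9 h 25 min
Tue: 09:23–14:00 = 4 h 37 min; less 75 min break → 3 h 22 min
Wed: 08:46–15:06 = 6 h 20 min; less 30 min break → 5 h 50 min
Thu: 10:14–19:16 = 9 h 2 min; less 75 min break → 7 h 47 min
Fri: 10:16–19:45 = 9 h 29 min
Sat: 09:03–16:00 = 6 h 57 min
Total: 9 h 25 min + 3 h 22 min + 5 h 50 min + 7 h 47 min + 9 h 29 min + 6 h 57 min = 42 h 50 min.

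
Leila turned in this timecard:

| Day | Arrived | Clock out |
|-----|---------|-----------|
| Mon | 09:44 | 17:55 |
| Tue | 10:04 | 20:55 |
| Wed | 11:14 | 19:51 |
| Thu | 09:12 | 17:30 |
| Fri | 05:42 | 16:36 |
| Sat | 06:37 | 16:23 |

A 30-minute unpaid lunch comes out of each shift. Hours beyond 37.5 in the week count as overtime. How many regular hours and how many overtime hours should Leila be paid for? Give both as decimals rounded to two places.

Regular 37.50 hours, overtime 16.12 hours

Mon: 09:44–17:55 = 8 h 11 min; less 30 min break → 7 h 41 min
Tue: 10:04–20:55 = 10 h 51 min; less 30 min break → 10 h 21 min
Wed: 11:14–19:51 = 8 h 37 min; less 30 min break → 8 h 7 min
Thu: 09:12–17:30 = 8 h 18 min; less 30 min break → 7 h 48 min
Fri: 05:42–16:36 = 10 h 54 min; less 30 min break → 10 h 24 min
Sat: 06:37–16:23 = 9 h 46 min; less 30 min break → 9 h 16 min
Total worked: 53 h 37 min = 53.62 h.
Threshold 37.5 h → overtime 16 h 7 min, regular 37 h 30 min.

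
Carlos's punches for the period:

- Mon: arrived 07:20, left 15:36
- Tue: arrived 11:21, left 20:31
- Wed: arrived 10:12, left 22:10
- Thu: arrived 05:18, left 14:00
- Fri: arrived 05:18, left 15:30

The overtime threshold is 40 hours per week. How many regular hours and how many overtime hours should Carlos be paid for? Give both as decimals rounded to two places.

Mon: 07:20–15:36 = 8 h 16 min
Tue: 11:21–20:31 = 9 h 10 min
Wed: 10:12–22:10 = 11 h 58 min
Thu: 05:18–14:00 = 8 h 42 min
Fri: 05:18–15:30 = 10 h 12 min
Total worked: 48 h 18 min = 48.30 h.
Threshold 40 h → overtime 8 h 18 min, regular 40 h 0 min.

Regular 40.00 hours, overtime 8.30 hours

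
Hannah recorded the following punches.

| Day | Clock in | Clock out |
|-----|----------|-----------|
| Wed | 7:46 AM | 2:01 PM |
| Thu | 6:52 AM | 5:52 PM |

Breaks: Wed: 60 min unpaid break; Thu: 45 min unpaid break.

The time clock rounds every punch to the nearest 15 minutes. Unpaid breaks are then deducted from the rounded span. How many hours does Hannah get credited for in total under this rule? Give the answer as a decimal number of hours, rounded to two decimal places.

Wed: in 7:46 AM→7:45 AM, out 2:01 PM→2:00 PM; 6 h 15 min − 60 min = 5 h 15 min
Thu: in 6:52 AM→6:45 AM, out 5:52 PM→5:45 PM; 11 h 0 min − 45 min = 10 h 15 min
Total credited: 15 h 30 min.

15.50 hours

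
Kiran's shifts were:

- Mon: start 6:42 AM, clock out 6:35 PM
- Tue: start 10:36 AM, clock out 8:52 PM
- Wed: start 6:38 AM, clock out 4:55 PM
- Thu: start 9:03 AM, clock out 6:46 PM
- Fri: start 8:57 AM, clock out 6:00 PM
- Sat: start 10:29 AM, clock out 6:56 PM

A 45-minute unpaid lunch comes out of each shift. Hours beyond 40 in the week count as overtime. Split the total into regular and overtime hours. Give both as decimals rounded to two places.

Mon: 6:42 AM–6:35 PM = 11 h 53 min; less 45 min break → 11 h 8 min
Tue: 10:36 AM–8:52 PM = 10 h 16 min; less 45 min break → 9 h 31 min
Wed: 6:38 AM–4:55 PM = 10 h 17 min; less 45 min break → 9 h 32 min
Thu: 9:03 AM–6:46 PM = 9 h 43 min; less 45 min break → 8 h 58 min
Fri: 8:57 AM–6:00 PM = 9 h 3 min; less 45 min break → 8 h 18 min
Sat: 10:29 AM–6:56 PM = 8 h 27 min; less 45 min break → 7 h 42 min
Total worked: 55 h 9 min = 55.15 h.
Threshold 40 h → overtime 15 h 9 min, regular 40 h 0 min.

Regular 40.00 hours, overtime 15.15 hours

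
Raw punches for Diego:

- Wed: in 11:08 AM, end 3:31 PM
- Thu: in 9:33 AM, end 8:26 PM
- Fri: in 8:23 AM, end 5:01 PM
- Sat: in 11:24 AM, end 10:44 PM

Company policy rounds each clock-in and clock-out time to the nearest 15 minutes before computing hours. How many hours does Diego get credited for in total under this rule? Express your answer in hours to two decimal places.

Wed: in 11:08 AM→11:15 AM, out 3:31 PM→3:30 PM; 4 h 15 min
Thu: in 9:33 AM→9:30 AM, out 8:26 PM→8:30 PM; 11 h 0 min
Fri: in 8:23 AM→8:30 AM, out 5:01 PM→5:00 PM; 8 h 30 min
Sat: in 11:24 AM→11:30 AM, out 10:44 PM→10:45 PM; 11 h 15 min
Total credited: 35 h 0 min.

35.00 hours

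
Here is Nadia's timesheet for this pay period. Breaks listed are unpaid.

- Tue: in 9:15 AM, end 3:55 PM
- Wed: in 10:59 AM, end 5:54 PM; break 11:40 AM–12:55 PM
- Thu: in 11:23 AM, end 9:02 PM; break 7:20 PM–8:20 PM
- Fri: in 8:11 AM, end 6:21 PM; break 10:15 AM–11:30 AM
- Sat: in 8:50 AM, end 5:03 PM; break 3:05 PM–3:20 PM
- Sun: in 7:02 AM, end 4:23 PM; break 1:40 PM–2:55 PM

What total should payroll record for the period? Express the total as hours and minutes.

45 h 58 min

Tue: 9:15 AM–3:55 PM = 6 h 40 min
Wed: 10:59 AM–5:54 PM = 6 h 55 min; less 75 min break → 5 h 40 min
Thu: 11:23 AM–9:02 PM = 9 h 39 min; less 60 min break → 8 h 39 min
Fri: 8:11 AM–6:21 PM = 10 h 10 min; less 75 min break → 8 h 55 min
Sat: 8:50 AM–5:03 PM = 8 h 13 min; less 15 min break → 7 h 58 min
Sun: 7:02 AM–4:23 PM = 9 h 21 min; less 75 min break → 8 h 6 min
Total: 6 h 40 min + 5 h 40 min + 8 h 39 min + 8 h 55 min + 7 h 58 min + 8 h 6 min = 45 h 58 min.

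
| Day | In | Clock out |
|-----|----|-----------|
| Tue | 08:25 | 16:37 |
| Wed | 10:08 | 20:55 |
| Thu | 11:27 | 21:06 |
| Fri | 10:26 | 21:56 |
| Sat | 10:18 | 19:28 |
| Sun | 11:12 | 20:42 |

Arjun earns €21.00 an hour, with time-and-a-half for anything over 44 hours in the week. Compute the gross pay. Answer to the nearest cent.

€1390.20

Tue: 08:25–16:37 = 8 h 12 min
Wed: 10:08–20:55 = 10 h 47 min
Thu: 11:27–21:06 = 9 h 39 min
Fri: 10:26–21:56 = 11 h 30 min
Sat: 10:18–19:28 = 9 h 10 min
Sun: 11:12–20:42 = 9 h 30 min
Total worked: 58 h 48 min = 3528 min.
Regular 44 h 0 min = 2640 min at €21.00/h; overtime 14 h 48 min = 888 min at €31.50/h.
Pay = (2640 × €21.00 + 888 × €31.50) ÷ 60 = €1390.20.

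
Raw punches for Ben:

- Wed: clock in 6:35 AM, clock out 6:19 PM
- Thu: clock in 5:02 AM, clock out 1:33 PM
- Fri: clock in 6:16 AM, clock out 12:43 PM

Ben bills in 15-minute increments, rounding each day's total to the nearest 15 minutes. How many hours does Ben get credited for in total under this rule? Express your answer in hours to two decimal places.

Wed: 6:35 AM–6:19 PM = 11 h 44 min → rounds to 11 h 45 min
Thu: 5:02 AM–1:33 PM = 8 h 31 min → rounds to 8 h 30 min
Fri: 6:16 AM–12:43 PM = 6 h 27 min → rounds to 6 h 30 min
Total credited: 26 h 45 min.

26.75 hours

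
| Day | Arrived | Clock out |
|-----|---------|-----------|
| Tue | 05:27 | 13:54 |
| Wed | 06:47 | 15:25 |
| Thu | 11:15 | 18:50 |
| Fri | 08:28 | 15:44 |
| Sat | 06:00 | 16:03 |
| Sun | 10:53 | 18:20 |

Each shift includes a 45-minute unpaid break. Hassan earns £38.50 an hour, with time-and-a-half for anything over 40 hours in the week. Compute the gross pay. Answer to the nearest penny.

Tue: 05:27–13:54 = 8 h 27 min; less 45 min break → 7 h 42 min
Wed: 06:47–15:25 = 8 h 38 min; less 45 min break → 7 h 53 min
Thu: 11:15–18:50 = 7 h 35 min; less 45 min break → 6 h 50 min
Fri: 08:28–15:44 = 7 h 16 min; less 45 min break → 6 h 31 min
Sat: 06:00–16:03 = 10 h 3 min; less 45 min break → 9 h 18 min
Sun: 10:53–18:20 = 7 h 27 min; less 45 min break → 6 h 42 min
Total worked: 44 h 56 min = 2696 min.
Regular 40 h 0 min = 2400 min at £38.50/h; overtime 4 h 56 min = 296 min at £57.75/h.
Pay = (2400 × £38.50 + 296 × £57.75) ÷ 60 = £1824.90.

£1824.90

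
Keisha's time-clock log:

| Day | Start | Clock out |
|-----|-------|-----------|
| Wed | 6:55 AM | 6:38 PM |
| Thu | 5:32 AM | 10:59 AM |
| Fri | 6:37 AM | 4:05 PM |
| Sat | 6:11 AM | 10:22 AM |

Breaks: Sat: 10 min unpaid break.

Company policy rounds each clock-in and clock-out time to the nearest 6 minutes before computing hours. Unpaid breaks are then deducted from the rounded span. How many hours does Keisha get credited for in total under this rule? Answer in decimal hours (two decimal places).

Wed: in 6:55 AM→6:54 AM, out 6:38 PM→6:36 PM; 11 h 42 min
Thu: in 5:32 AM→5:30 AM, out 10:59 AM→11:00 AM; 5 h 30 min
Fri: in 6:37 AM→6:36 AM, out 4:05 PM→4:06 PM; 9 h 30 min
Sat: in 6:11 AM→6:12 AM, out 10:22 AM→10:24 AM; 4 h 12 min − 10 min = 4 h 2 min
Total credited: 30 h 44 min.

30.73 hours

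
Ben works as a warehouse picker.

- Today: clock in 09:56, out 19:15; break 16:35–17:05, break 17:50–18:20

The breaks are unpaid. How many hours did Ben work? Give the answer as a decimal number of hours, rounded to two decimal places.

Today: 09:56–19:15 = 9 h 19 min; less 60 min break → 8 h 19 min

8.32 hours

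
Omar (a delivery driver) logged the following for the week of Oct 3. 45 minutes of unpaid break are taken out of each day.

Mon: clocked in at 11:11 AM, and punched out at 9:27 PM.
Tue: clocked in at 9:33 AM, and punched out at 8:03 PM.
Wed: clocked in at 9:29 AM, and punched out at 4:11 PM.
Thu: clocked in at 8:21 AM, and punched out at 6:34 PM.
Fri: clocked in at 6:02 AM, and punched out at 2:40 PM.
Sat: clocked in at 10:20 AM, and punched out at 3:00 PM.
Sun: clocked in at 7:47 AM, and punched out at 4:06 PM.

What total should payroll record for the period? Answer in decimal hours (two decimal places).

Mon: 11:11 AM–9:27 PM = 10 h 16 min; less 45 min break → 9 h 31 min
Tue: 9:33 AM–8:03 PM = 10 h 30 min; less 45 min break → 9 h 45 min
Wed: 9:29 AM–4:11 PM = 6 h 42 min; less 45 min break → 5 h 57 min
Thu: 8:21 AM–6:34 PM = 10 h 13 min; less 45 min break → 9 h 28 min
Fri: 6:02 AM–2:40 PM = 8 h 38 min; less 45 min break → 7 h 53 min
Sat: 10:20 AM–3:00 PM = 4 h 40 min; less 45 min break → 3 h 55 min
Sun: 7:47 AM–4:06 PM = 8 h 19 min; less 45 min break → 7 h 34 min
Total: 9 h 31 min + 9 h 45 min + 5 h 57 min + 9 h 28 min + 7 h 53 min + 3 h 55 min + 7 h 34 min = 54 h 3 min.

54.05 hours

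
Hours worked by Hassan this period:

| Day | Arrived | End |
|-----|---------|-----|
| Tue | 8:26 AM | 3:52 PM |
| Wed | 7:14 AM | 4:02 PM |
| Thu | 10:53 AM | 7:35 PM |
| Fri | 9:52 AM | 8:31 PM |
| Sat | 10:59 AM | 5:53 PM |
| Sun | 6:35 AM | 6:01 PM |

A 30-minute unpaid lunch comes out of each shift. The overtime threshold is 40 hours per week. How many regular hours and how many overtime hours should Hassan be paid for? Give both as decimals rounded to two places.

Tue: 8:26 AM–3:52 PM = 7 h 26 min; less 30 min break → 6 h 56 min
Wed: 7:14 AM–4:02 PM = 8 h 48 min; less 30 min break → 8 h 18 min
Thu: 10:53 AM–7:35 PM = 8 h 42 min; less 30 min break → 8 h 12 min
Fri: 9:52 AM–8:31 PM = 10 h 39 min; less 30 min break → 10 h 9 min
Sat: 10:59 AM–5:53 PM = 6 h 54 min; less 30 min break → 6 h 24 min
Sun: 6:35 AM–6:01 PM = 11 h 26 min; less 30 min break → 10 h 56 min
Total worked: 50 h 55 min = 50.92 h.
Threshold 40 h → overtime 10 h 55 min, regular 40 h 0 min.

Regular 40.00 hours, overtime 10.92 hours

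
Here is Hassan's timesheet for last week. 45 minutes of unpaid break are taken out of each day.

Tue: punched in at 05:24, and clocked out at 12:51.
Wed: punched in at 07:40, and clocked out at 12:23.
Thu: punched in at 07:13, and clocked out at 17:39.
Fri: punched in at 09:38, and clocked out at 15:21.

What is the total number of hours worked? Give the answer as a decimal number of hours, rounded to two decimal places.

Tue: 05:24–12:51 = 7 h 27 min; less 45 min break → 6 h 42 min
Wed: 07:40–12:23 = 4 h 43 min; less 45 min break → 3 h 58 min
Thu: 07:13–17:39 = 10 h 26 min; less 45 min break → 9 h 41 min
Fri: 09:38–15:21 = 5 h 43 min; less 45 min break → 4 h 58 min
Total: 6 h 42 min + 3 h 58 min + 9 h 41 min + 4 h 58 min = 25 h 19 min.

25.32 hours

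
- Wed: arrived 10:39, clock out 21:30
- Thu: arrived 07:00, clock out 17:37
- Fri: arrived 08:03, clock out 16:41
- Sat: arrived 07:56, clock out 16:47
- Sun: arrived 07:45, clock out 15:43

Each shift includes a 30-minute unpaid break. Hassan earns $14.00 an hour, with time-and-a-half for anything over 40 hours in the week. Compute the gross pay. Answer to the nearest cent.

$652.75

Wed: 10:39–21:30 = 10 h 51 min; less 30 min break → 10 h 21 min
Thu: 07:00–17:37 = 10 h 37 min; less 30 min break → 10 h 7 min
Fri: 08:03–16:41 = 8 h 38 min; less 30 min break → 8 h 8 min
Sat: 07:56–16:47 = 8 h 51 min; less 30 min break → 8 h 21 min
Sun: 07:45–15:43 = 7 h 58 min; less 30 min break → 7 h 28 min
Total worked: 44 h 25 min = 2665 min.
Regular 40 h 0 min = 2400 min at $14.00/h; overtime 4 h 25 min = 265 min at $21.00/h.
Pay = (2400 × $14.00 + 265 × $21.00) ÷ 60 = $652.75.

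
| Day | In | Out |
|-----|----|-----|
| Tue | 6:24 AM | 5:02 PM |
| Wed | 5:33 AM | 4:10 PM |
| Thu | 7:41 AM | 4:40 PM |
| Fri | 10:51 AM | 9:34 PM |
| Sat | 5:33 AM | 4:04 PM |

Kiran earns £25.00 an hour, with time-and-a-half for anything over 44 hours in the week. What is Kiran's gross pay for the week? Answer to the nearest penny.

Tue: 6:24 AM–5:02 PM = 10 h 38 min
Wed: 5:33 AM–4:10 PM = 10 h 37 min
Thu: 7:41 AM–4:40 PM = 8 h 59 min
Fri: 10:51 AM–9:34 PM = 10 h 43 min
Sat: 5:33 AM–4:04 PM = 10 h 31 min
Total worked: 51 h 28 min = 3088 min.
Regular 44 h 0 min = 2640 min at £25.00/h; overtime 7 h 28 min = 448 min at £37.50/h.
Pay = (2640 × £25.00 + 448 × £37.50) ÷ 60 = £1380.00.

£1380.00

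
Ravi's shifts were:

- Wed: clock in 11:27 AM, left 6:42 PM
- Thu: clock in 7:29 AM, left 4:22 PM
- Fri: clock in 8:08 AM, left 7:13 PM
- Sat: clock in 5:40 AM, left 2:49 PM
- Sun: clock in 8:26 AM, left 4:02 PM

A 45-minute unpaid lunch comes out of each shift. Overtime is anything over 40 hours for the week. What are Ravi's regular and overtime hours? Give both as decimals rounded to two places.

Regular 40.00 hours, overtime 0.22 hours

Wed: 11:27 AM–6:42 PM = 7 h 15 min; less 45 min break → 6 h 30 min
Thu: 7:29 AM–4:22 PM = 8 h 53 min; less 45 min break → 8 h 8 min
Fri: 8:08 AM–7:13 PM = 11 h 5 min; less 45 min break → 10 h 20 min
Sat: 5:40 AM–2:49 PM = 9 h 9 min; less 45 min break → 8 h 24 min
Sun: 8:26 AM–4:02 PM = 7 h 36 min; less 45 min break → 6 h 51 min
Total worked: 40 h 13 min = 40.22 h.
Threshold 40 h → overtime 0 h 13 min, regular 40 h 0 min.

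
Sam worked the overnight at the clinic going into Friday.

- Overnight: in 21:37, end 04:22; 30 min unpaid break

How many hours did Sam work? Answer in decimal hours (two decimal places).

Overnight: 21:37 → midnight = 2 h 23 min; midnight → 04:22 = 4 h 22 min; span 6 h 45 min; less 30 min break → 6 h 15 min

6.25 hours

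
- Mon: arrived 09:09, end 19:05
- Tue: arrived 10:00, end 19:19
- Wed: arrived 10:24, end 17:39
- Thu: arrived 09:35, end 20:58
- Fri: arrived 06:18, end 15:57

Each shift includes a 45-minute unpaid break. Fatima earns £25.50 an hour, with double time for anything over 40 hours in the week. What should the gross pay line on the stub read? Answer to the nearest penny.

Mon: 09:09–19:05 = 9 h 56 min; less 45 min break → 9 h 11 min
Tue: 10:00–19:19 = 9 h 19 min; less 45 min break → 8 h 34 min
Wed: 10:24–17:39 = 7 h 15 min; less 45 min break → 6 h 30 min
Thu: 09:35–20:58 = 11 h 23 min; less 45 min break → 10 h 38 min
Fri: 06:18–15:57 = 9 h 39 min; less 45 min break → 8 h 54 min
Total worked: 43 h 47 min = 2627 min.
Regular 40 h 0 min = 2400 min at £25.50/h; overtime 3 h 47 min = 227 min at £51.00/h.
Pay = (2400 × £25.50 + 227 × £51.00) ÷ 60 = £1212.95.

£1212.95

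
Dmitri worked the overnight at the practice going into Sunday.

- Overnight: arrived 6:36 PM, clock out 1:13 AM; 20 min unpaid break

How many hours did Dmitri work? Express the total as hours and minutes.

Overnight: 6:36 PM → midnight = 5 h 24 min; midnight → 1:13 AM = 1 h 13 min; span 6 h 37 min; less 20 min break → 6 h 17 min

6 h 17 min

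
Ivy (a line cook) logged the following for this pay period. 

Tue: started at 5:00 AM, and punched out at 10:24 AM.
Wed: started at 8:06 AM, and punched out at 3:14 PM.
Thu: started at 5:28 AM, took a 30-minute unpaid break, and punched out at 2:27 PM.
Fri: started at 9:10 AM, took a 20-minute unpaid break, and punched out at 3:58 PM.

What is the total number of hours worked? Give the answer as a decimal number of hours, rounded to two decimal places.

Tue: 5:00 AM–10:24 AM = 5 h 24 min
Wed: 8:06 AM–3:14 PM = 7 h 8 min
Thu: 5:28 AM–2:27 PM = 8 h 59 min; less 30 min break → 8 h 29 min
Fri: 9:10 AM–3:58 PM = 6 h 48 min; less 20 min break → 6 h 28 min
Total: 5 h 24 min + 7 h 8 min + 8 h 29 min + 6 h 28 min = 27 h 29 min.

27.48 hours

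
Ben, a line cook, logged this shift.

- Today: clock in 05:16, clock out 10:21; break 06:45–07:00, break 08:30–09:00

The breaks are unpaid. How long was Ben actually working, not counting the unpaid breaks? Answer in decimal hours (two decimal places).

Today: 05:16–10:21 = 5 h 5 min; less 45 min break → 4 h 20 min

4.33 hours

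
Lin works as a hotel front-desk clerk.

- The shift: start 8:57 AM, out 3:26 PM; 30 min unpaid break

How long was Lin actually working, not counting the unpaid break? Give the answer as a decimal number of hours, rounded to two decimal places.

The shift: 8:57 AM–3:26 PM = 6 h 29 min; less 30 min break → 5 h 59 min

5.98 hours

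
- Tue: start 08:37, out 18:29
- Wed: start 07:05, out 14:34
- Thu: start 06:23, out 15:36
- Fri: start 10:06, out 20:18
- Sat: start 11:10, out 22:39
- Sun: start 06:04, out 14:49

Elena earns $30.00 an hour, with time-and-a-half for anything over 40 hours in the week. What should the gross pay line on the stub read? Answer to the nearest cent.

Tue: 08:37–18:29 = 9 h 52 min
Wed: 07:05–14:34 = 7 h 29 min
Thu: 06:23–15:36 = 9 h 13 min
Fri: 10:06–20:18 = 10 h 12 min
Sat: 11:10–22:39 = 11 h 29 min
Sun: 06:04–14:49 = 8 h 45 min
Total worked: 57 h 0 min = 3420 min.
Regular 40 h 0 min = 2400 min at $30.00/h; overtime 17 h 0 min = 1020 min at $45.00/h.
Pay = (2400 × $30.00 + 1020 × $45.00) ÷ 60 = $1965.00.

$1965.00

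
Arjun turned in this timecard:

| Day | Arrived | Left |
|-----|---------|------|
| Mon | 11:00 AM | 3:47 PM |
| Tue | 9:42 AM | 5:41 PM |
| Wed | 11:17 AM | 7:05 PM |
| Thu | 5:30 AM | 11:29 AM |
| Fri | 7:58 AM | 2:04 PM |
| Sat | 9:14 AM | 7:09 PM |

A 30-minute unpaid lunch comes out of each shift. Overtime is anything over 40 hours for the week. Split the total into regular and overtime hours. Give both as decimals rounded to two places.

Mon: 11:00 AM–3:47 PM = 4 h 47 min; less 30 min break → 4 h 17 min
Tue: 9:42 AM–5:41 PM = 7 h 59 min; less 30 min break → 7 h 29 min
Wed: 11:17 AM–7:05 PM = 7 h 48 min; less 30 min break → 7 h 18 min
Thu: 5:30 AM–11:29 AM = 5 h 59 min; less 30 min break → 5 h 29 min
Fri: 7:58 AM–2:04 PM = 6 h 6 min; less 30 min break → 5 h 36 min
Sat: 9:14 AM–7:09 PM = 9 h 55 min; less 30 min break → 9 h 25 min
Total worked: 39 h 34 min = 39.57 h.
Threshold 40 h → overtime 0 h 0 min, regular 39 h 34 min.

Regular 39.57 hours, overtime 0.00 hours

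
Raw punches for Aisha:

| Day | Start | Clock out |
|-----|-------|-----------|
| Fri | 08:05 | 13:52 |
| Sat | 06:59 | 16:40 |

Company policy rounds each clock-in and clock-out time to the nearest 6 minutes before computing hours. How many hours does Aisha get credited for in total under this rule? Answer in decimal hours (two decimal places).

15.50 hours

Fri: in 08:05→08:06, out 13:52→13:54; 5 h 48 min
Sat: in 06:59→07:00, out 16:40→16:42; 9 h 42 min
Total credited: 15 h 30 min.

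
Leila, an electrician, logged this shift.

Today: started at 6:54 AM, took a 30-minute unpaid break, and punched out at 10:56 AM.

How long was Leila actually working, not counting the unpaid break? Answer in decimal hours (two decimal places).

Today: 6:54 AM–10:56 AM = 4 h 2 min; less 30 min break → 3 h 32 min

3.53 hours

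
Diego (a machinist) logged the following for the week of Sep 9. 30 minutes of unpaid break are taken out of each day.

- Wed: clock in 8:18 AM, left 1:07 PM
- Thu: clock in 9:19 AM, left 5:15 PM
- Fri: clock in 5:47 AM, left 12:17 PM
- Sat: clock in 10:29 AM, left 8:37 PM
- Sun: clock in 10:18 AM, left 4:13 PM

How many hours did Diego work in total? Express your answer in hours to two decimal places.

32.80 hours

Wed: 8:18 AM–1:07 PM = 4 h 49 min; less 30 min break → 4 h 19 min
Thu: 9:19 AM–5:15 PM = 7 h 56 min; less 30 min break → 7 h 26 min
Fri: 5:47 AM–12:17 PM = 6 h 30 min; less 30 min break → 6 h 0 min
Sat: 10:29 AM–8:37 PM = 10 h 8 min; less 30 min break → 9 h 38 min
Sun: 10:18 AM–4:13 PM = 5 h 55 min; less 30 min break → 5 h 25 min
Total: 4 h 19 min + 7 h 26 min + 6 h 0 min + 9 h 38 min + 5 h 25 min = 32 h 48 min.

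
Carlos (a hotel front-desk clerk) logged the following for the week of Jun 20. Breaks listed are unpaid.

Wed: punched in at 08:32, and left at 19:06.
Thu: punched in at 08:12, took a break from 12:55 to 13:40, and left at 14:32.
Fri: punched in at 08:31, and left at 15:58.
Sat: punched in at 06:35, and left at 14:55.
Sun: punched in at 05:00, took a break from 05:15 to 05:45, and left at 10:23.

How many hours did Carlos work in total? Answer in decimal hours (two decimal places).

Wed: 08:32–19:06 = 10 h 34 min
Thu: 08:12–14:32 = 6 h 20 min; less 45 min break → 5 h 35 min
Fri: 08:31–15:58 = 7 h 27 min
Sat: 06:35–14:55 = 8 h 20 min
Sun: 05:00–10:23 = 5 h 23 min; less 30 min break → 4 h 53 min
Total: 10 h 34 min + 5 h 35 min + 7 h 27 min + 8 h 20 min + 4 h 53 min = 36 h 49 min.

36.82 hours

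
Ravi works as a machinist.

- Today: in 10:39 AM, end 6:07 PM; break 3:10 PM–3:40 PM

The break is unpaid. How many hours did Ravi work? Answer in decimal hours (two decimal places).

Today: 10:39 AM–6:07 PM = 7 h 28 min; less 30 min break → 6 h 58 min

6.97 hours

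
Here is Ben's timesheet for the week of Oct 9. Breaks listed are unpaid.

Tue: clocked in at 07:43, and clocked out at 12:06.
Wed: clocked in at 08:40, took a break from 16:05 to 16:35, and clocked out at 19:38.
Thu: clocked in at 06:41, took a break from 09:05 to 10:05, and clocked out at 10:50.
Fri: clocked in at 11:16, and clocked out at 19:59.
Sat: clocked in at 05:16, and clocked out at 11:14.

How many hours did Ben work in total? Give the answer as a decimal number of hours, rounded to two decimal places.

32.68 hours

Tue: 07:43–12:06 = 4 h 23 min
Wed: 08:40–19:38 = 10 h 58 min; less 30 min break → 10 h 28 min
Thu: 06:41–10:50 = 4 h 9 min; less 60 min break → 3 h 9 min
Fri: 11:16–19:59 = 8 h 43 min
Sat: 05:16–11:14 = 5 h 58 min
Total: 4 h 23 min + 10 h 28 min + 3 h 9 min + 8 h 43 min + 5 h 58 min = 32 h 41 min.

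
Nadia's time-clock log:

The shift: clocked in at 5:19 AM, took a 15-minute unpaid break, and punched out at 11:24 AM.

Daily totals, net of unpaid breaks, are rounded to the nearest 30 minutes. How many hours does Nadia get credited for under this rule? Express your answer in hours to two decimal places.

6.00 hours

The shift: 5:19 AM–11:24 AM = 6 h 5 min − 15 min = 5 h 50 min → rounds to 6 h 0 min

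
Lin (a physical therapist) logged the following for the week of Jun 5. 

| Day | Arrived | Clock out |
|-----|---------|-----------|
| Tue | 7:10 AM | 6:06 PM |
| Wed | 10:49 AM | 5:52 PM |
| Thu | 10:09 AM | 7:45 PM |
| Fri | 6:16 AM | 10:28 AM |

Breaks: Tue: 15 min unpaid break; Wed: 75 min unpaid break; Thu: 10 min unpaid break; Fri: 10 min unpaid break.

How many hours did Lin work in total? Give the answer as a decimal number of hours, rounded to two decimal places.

Tue: 7:10 AM–6:06 PM = 10 h 56 min; less 15 min break → 10 h 41 min
Wed: 10:49 AM–5:52 PM = 7 h 3 min; less 75 min break → 5 h 48 min
Thu: 10:09 AM–7:45 PM = 9 h 36 min; less 10 min break → 9 h 26 min
Fri: 6:16 AM–10:28 AM = 4 h 12 min; less 10 min break → 4 h 2 min
Total: 10 h 41 min + 5 h 48 min + 9 h 26 min + 4 h 2 min = 29 h 57 min.

29.95 hours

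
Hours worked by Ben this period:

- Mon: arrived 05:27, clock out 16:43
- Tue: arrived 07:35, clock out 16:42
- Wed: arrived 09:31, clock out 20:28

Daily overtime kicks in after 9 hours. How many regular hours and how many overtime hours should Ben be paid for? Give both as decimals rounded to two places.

Regular 27.00 hours, overtime 4.33 hours

Mon: 05:27–16:43 = 11 h 16 min
Tue: 07:35–16:42 = 9 h 7 min
Wed: 09:31–20:28 = 10 h 57 min
Mon reg 9 h 0 min / OT 2 h 16 min; Tue reg 9 h 0 min / OT 0 h 7 min; Wed reg 9 h 0 min / OT 1 h 57 min.
Totals: regular 27 h 0 min, overtime 4 h 20 min.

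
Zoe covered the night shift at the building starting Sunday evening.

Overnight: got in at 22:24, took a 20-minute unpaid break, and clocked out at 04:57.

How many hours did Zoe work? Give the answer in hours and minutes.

6 h 13 min

Overnight: 22:24 → midnight = 1 h 36 min; midnight → 04:57 = 4 h 57 min; span 6 h 33 min; less 20 min break → 6 h 13 min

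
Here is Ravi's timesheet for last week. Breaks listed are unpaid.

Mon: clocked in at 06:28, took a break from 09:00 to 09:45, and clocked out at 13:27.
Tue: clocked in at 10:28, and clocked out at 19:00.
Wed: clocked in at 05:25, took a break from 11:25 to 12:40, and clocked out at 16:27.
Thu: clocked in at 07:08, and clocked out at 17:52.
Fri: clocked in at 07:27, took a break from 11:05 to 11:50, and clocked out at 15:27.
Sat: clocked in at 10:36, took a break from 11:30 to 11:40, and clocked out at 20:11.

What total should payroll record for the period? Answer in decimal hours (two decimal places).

51.95 hours

Mon: 06:28–13:27 = 6 h 59 min; less 45 min break → 6 h 14 min
Tue: 10:28–19:00 = 8 h 32 min
Wed: 05:25–16:27 = 11 h 2 min; less 75 min break → 9 h 47 min
Thu: 07:08–17:52 = 10 h 44 min
Fri: 07:27–15:27 = 8 h 0 min; less 45 min break → 7 h 15 min
Sat: 10:36–20:11 = 9 h 35 min; less 10 min break → 9 h 25 min
Total: 6 h 14 min + 8 h 32 min + 9 h 47 min + 10 h 44 min + 7 h 15 min + 9 h 25 min = 51 h 57 min.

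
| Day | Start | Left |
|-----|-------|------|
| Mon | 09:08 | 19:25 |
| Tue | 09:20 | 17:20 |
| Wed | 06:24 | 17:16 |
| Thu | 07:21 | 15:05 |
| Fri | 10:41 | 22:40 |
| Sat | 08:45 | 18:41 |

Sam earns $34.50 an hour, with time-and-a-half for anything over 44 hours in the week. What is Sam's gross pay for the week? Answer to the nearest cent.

Mon: 09:08–19:25 = 10 h 17 min
Tue: 09:20–17:20 = 8 h 0 min
Wed: 06:24–17:16 = 10 h 52 min
Thu: 07:21–15:05 = 7 h 44 min
Fri: 10:41–22:40 = 11 h 59 min
Sat: 08:45–18:41 = 9 h 56 min
Total worked: 58 h 48 min = 3528 min.
Regular 44 h 0 min = 2640 min at $34.50/h; overtime 14 h 48 min = 888 min at $51.75/h.
Pay = (2640 × $34.50 + 888 × $51.75) ÷ 60 = $2283.90.

$2283.90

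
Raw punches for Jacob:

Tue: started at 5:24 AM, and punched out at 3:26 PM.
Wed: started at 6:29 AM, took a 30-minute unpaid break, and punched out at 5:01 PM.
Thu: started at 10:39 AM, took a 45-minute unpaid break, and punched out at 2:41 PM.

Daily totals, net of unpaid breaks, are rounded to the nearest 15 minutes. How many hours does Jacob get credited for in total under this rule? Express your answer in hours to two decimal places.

23.25 hours

Tue: 5:24 AM–3:26 PM = 10 h 2 min → rounds to 10 h 0 min
Wed: 6:29 AM–5:01 PM = 10 h 32 min − 30 min = 10 h 2 min → rounds to 10 h 0 min
Thu: 10:39 AM–2:41 PM = 4 h 2 min − 45 min = 3 h 17 min → rounds to 3 h 15 min
Total credited: 23 h 15 min.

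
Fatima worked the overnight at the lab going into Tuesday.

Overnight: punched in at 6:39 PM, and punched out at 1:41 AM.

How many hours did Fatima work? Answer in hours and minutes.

7 h 2 min

Overnight: 6:39 PM → midnight = 5 h 21 min; midnight → 1:41 AM = 1 h 41 min; span 7 h 2 min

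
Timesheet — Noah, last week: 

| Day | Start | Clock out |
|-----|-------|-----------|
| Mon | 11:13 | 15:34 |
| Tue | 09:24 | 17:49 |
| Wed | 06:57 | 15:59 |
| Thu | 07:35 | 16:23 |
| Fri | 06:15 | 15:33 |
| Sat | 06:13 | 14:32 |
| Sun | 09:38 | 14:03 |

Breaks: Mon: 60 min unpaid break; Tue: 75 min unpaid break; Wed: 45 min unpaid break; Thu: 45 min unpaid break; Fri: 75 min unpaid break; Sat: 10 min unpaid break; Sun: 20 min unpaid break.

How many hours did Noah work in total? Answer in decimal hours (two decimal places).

Mon: 11:13–15:34 = 4 h 21 min; less 60 min break → 3 h 21 min
Tue: 09:24–17:49 = 8 h 25 min; less 75 min break → 7 h 10 min
Wed: 06:57–15:59 = 9 h 2 min; less 45 min break → 8 h 17 min
Thu: 07:35–16:23 = 8 h 48 min; less 45 min break → 8 h 3 min
Fri: 06:15–15:33 = 9 h 18 min; less 75 min break → 8 h 3 min
Sat: 06:13–14:32 = 8 h 19 min; less 10 min break → 8 h 9 min
Sun: 09:38–14:03 = 4 h 25 min; less 20 min break → 4 h 5 min
Total: 3 h 21 min + 7 h 10 min + 8 h 17 min + 8 h 3 min + 8 h 3 min + 8 h 9 min + 4 h 5 min = 47 h 8 min.

47.13 hours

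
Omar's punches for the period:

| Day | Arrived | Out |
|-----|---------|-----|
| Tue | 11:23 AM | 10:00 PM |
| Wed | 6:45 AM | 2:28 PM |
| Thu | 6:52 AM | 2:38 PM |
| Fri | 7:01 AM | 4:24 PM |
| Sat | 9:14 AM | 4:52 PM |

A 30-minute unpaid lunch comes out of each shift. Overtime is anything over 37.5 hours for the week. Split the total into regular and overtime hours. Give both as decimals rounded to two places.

Regular 37.50 hours, overtime 3.12 hours

Tue: 11:23 AM–10:00 PM = 10 h 37 min; less 30 min break → 10 h 7 min
Wed: 6:45 AM–2:28 PM = 7 h 43 min; less 30 min break → 7 h 13 min
Thu: 6:52 AM–2:38 PM = 7 h 46 min; less 30 min break → 7 h 16 min
Fri: 7:01 AM–4:24 PM = 9 h 23 min; less 30 min break → 8 h 53 min
Sat: 9:14 AM–4:52 PM = 7 h 38 min; less 30 min break → 7 h 8 min
Total worked: 40 h 37 min = 40.62 h.
Threshold 37.5 h → overtime 3 h 7 min, regular 37 h 30 min.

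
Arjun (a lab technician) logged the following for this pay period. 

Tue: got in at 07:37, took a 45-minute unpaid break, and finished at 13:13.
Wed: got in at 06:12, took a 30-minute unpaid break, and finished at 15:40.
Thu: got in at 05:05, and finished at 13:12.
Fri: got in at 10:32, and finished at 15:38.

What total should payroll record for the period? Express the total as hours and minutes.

27 h 2 min

Tue: 07:37–13:13 = 5 h 36 min; less 45 min break → 4 h 51 min
Wed: 06:12–15:40 = 9 h 28 min; less 30 min break → 8 h 58 min
Thu: 05:05–13:12 = 8 h 7 min
Fri: 10:32–15:38 = 5 h 6 min
Total: 4 h 51 min + 8 h 58 min + 8 h 7 min + 5 h 6 min = 27 h 2 min.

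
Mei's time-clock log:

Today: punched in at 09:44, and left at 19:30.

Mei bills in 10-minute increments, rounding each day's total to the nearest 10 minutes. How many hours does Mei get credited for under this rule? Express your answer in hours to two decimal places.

Today: 09:44–19:30 = 9 h 46 min → rounds to 9 h 50 min

9.83 hours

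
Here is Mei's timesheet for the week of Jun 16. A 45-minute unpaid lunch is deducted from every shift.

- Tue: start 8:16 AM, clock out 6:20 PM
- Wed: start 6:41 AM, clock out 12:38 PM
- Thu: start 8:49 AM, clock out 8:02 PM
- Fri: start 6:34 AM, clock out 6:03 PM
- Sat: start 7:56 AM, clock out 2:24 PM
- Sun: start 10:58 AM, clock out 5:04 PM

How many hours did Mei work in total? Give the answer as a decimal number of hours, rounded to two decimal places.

Tue: 8:16 AM–6:20 PM = 10 h 4 min; less 45 min break → 9 h 19 min
Wed: 6:41 AM–12:38 PM = 5 h 57 min; less 45 min break → 5 h 12 min
Thu: 8:49 AM–8:02 PM = 11 h 13 min; less 45 min break → 10 h 28 min
Fri: 6:34 AM–6:03 PM = 11 h 29 min; less 45 min break → 10 h 44 min
Sat: 7:56 AM–2:24 PM = 6 h 28 min; less 45 min break → 5 h 43 min
Sun: 10:58 AM–5:04 PM = 6 h 6 min; less 45 min break → 5 h 21 min
Total: 9 h 19 min + 5 h 12 min + 10 h 28 min + 10 h 44 min + 5 h 43 min + 5 h 21 min = 46 h 47 min.

46.78 hours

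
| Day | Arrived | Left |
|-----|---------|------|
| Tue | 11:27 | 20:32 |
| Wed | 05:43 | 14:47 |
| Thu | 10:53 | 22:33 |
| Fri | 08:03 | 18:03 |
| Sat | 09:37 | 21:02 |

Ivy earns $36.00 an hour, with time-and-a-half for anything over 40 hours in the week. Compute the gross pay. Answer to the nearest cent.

Tue: 11:27–20:32 = 9 h 5 min
Wed: 05:43–14:47 = 9 h 4 min
Thu: 10:53–22:33 = 11 h 40 min
Fri: 08:03–18:03 = 10 h 0 min
Sat: 09:37–21:02 = 11 h 25 min
Total worked: 51 h 14 min = 3074 min.
Regular 40 h 0 min = 2400 min at $36.00/h; overtime 11 h 14 min = 674 min at $54.00/h.
Pay = (2400 × $36.00 + 674 × $54.00) ÷ 60 = $2046.60.

$2046.60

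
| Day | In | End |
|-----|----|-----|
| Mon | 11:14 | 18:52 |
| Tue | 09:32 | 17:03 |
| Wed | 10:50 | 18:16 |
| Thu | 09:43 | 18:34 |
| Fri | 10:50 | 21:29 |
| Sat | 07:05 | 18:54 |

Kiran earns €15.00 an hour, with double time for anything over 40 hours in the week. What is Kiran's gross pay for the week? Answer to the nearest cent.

Mon: 11:14–18:52 = 7 h 38 min
Tue: 09:32–17:03 = 7 h 31 min
Wed: 10:50–18:16 = 7 h 26 min
Thu: 09:43–18:34 = 8 h 51 min
Fri: 10:50–21:29 = 10 h 39 min
Sat: 07:05–18:54 = 11 h 49 min
Total worked: 53 h 54 min = 3234 min.
Regular 40 h 0 min = 2400 min at €15.00/h; overtime 13 h 54 min = 834 min at €30.00/h.
Pay = (2400 × €15.00 + 834 × €30.00) ÷ 60 = €1017.00.

€1017.00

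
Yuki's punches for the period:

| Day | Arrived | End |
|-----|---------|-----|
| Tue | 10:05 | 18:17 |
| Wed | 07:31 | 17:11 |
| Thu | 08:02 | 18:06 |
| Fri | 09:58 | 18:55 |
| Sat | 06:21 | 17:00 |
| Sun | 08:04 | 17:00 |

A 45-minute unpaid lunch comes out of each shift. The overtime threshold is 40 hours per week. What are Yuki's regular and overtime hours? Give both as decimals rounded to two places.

Tue: 10:05–18:17 = 8 h 12 min; less 45 min break → 7 h 27 min
Wed: 07:31–17:11 = 9 h 40 min; less 45 min break → 8 h 55 min
Thu: 08:02–18:06 = 10 h 4 min; less 45 min break → 9 h 19 min
Fri: 09:58–18:55 = 8 h 57 min; less 45 min break → 8 h 12 min
Sat: 06:21–17:00 = 10 h 39 min; less 45 min break → 9 h 54 min
Sun: 08:04–17:00 = 8 h 56 min; less 45 min break → 8 h 11 min
Total worked: 51 h 58 min = 51.97 h.
Threshold 40 h → overtime 11 h 58 min, regular 40 h 0 min.

Regular 40.00 hours, overtime 11.97 hours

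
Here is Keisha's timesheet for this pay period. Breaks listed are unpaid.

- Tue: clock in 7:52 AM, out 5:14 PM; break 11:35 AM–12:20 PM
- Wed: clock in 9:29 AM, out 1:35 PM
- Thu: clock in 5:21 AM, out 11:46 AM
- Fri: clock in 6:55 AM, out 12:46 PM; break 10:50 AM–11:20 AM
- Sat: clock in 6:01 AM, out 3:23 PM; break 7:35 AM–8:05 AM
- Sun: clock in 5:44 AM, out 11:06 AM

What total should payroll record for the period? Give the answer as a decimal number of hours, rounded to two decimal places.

38.72 hours

Tue: 7:52 AM–5:14 PM = 9 h 22 min; less 45 min break → 8 h 37 min
Wed: 9:29 AM–1:35 PM = 4 h 6 min
Thu: 5:21 AM–11:46 AM = 6 h 25 min
Fri: 6:55 AM–12:46 PM = 5 h 51 min; less 30 min break → 5 h 21 min
Sat: 6:01 AM–3:23 PM = 9 h 22 min; less 30 min break → 8 h 52 min
Sun: 5:44 AM–11:06 AM = 5 h 22 min
Total: 8 h 37 min + 4 h 6 min + 6 h 25 min + 5 h 21 min + 8 h 52 min + 5 h 22 min = 38 h 43 min.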